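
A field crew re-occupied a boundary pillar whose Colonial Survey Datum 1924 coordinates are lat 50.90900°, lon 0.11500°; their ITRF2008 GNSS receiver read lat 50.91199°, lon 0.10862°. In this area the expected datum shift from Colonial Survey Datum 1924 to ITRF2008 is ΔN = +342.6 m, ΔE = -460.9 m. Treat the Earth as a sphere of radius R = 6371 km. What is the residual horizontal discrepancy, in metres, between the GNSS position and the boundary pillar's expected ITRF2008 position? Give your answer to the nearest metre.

17 m

Observed coordinate differences: Δφ = +0.00299°, Δλ = -0.00638°.
Converting to metres (1° lat = 111195 m, cos φ = 0.630554): observed ΔN = 332.5 m, observed ΔE = -447.3 m.
Subtracting the expected shift leaves a residual of 332.5 − (342.6) = -10.1 m north and -447.3 − (-460.9) = 13.6 m east.
Residual distance = √((-10.1)² + 13.6²) = 16.9 m.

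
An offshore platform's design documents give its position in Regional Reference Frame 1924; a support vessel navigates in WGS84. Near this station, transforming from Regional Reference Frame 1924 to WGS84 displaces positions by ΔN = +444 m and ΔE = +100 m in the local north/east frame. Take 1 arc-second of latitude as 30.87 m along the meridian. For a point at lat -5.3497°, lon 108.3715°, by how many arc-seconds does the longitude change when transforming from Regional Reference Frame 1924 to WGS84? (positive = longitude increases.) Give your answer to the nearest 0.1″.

Δλ = 3.3″

At latitude -5.3497°, cos φ = 0.995644.
1″ of longitude at this latitude = 30.87 × cos φ = 30.7355 m, so Δλ = 100.0 / 30.7355 = 3.254″.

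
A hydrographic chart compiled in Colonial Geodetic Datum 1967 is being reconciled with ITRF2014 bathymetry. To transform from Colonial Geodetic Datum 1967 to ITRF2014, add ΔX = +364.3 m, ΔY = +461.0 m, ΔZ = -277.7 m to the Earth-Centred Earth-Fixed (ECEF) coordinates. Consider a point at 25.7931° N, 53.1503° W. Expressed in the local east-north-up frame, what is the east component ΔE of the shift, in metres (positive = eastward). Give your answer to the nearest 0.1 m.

The local east axis at (φ, λ) is (−sin λ, cos λ, 0), so ΔE = −sin(-53.1503°)·364.3 + cos(-53.1503°)·461.0 = 567.99 m.

ΔE = 568.0 m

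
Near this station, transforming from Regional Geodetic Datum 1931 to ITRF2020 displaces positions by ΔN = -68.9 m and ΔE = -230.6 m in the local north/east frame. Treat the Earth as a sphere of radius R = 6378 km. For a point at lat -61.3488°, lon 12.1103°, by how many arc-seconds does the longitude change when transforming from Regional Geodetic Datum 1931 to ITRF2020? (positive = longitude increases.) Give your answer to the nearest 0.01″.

At latitude -61.3488°, cos φ = 0.479476.
One radian of longitude at latitude φ spans R cos φ, so Δλ = ΔE / (R cos φ) = -230.6 / (6378000 × 0.479476) = -7.5406e-05 rad = -15.554″.

Δλ = -15.55″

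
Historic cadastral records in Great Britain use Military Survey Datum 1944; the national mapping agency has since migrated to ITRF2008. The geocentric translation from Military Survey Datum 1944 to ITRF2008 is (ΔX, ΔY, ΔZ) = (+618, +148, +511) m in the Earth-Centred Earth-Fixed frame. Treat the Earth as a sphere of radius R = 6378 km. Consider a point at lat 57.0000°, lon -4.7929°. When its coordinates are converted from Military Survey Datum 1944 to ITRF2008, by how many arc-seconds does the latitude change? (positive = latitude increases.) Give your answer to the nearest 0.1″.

sin φ = 0.838671, cos φ = 0.544639, sin λ = -0.083554, cos λ = 0.996503.
North component: ΔN = −sin φ cos λ·ΔX − sin φ sin λ·ΔY + cos φ·ΔZ = −(0.838671)(0.996503)(618) − (0.838671)(-0.083554)(148) + (0.544639)(511) = -227.80 m.
1° of latitude spans πR/180 = 111317 m, so Δφ = -227.80 / 111317 × 3600 = -7.367″.

Δφ = -7.4″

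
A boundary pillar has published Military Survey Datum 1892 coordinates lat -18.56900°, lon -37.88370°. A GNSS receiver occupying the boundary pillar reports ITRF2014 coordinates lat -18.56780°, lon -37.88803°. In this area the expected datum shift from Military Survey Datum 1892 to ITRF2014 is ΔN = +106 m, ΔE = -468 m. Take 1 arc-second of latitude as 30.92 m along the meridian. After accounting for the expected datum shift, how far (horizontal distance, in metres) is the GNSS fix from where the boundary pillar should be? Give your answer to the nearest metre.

Observed coordinate differences: Δφ = +0.00120°, Δλ = -0.00433°.
Converting to metres (1° lat = 111312 m, cos φ = 0.947941): observed ΔN = 133.6 m, observed ΔE = -456.9 m.
Subtracting the expected shift leaves a residual of 133.6 − (106) = 27.6 m north and -456.9 − (-468) = 11.1 m east.
Residual distance = √(27.6² + 11.1²) = 29.7 m.

30 m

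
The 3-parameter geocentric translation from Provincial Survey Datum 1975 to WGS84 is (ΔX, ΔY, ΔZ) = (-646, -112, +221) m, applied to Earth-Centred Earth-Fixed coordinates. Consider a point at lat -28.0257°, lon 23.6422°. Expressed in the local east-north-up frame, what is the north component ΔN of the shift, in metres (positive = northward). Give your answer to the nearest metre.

The local north axis is (−sin φ cos λ, −sin φ sin λ, cos φ), giving ΔN = -278.058 − 21.104 + 195.085 = -104.08 m.

ΔN = -104 m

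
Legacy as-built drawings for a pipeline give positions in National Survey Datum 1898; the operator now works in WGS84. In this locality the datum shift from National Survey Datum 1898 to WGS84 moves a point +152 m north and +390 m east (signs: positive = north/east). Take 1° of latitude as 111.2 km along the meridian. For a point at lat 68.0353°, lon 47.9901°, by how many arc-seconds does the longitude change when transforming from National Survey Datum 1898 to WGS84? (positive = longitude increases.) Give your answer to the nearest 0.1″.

At latitude 68.0353°, cos φ = 0.374035.
1° of longitude at this latitude = 111.2 × cos φ = 41.59 km, so Δλ = 390.0 / 41592.7 = 0.0093766° = 33.756″.

Δλ = 33.8″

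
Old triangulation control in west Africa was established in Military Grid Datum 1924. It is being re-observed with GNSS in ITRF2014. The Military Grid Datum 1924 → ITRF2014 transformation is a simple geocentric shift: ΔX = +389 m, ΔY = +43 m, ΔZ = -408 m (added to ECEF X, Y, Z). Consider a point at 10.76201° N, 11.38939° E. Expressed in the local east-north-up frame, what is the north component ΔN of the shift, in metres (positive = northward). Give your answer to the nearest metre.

The local north axis is (−sin φ cos λ, −sin φ sin λ, cos φ), giving ΔN = -71.208 − 1.586 − 400.824 = -473.62 m.

ΔN = -474 m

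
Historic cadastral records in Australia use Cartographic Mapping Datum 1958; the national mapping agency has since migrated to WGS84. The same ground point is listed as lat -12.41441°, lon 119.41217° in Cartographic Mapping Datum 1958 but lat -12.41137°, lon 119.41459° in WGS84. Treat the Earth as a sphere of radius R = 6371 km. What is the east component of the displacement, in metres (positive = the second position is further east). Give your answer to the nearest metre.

Δφ = -12.41137° − -12.41441° = +0.00304°; Δλ = 119.41459° − 119.41217° = +0.00242°.
1° along a meridian = πR/180 = 111195 m.
ΔN = Δφ × 111195 = 338.0 m; ΔE = Δλ × 111195 × cos(-12.41441°) = +0.00242 × 111195 × 0.976618 = 262.8 m.

ΔE = 263 m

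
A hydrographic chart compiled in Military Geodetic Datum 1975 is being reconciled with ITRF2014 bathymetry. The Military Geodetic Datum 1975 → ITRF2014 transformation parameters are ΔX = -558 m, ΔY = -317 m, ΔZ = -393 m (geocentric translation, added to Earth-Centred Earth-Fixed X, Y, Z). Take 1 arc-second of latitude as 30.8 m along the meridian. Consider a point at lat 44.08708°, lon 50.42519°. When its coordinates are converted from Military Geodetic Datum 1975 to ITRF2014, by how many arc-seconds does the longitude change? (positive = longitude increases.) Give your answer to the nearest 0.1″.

Δλ = 10.3″

sin φ = 0.695751, cos φ = 0.718283, sin λ = 0.770793, cos λ = 0.637085.
East component: ΔE = −sin λ·ΔX + cos λ·ΔY = −(0.770793)(-558) + (0.637085)(-317) = 228.15 m.
1° of latitude spans 3600 × 30.80 = 110880 m; at latitude φ, 1° of longitude spans that × cos φ = 79643.2 m, so Δλ = 228.15 / 79643.2 × 3600 = 10.313″.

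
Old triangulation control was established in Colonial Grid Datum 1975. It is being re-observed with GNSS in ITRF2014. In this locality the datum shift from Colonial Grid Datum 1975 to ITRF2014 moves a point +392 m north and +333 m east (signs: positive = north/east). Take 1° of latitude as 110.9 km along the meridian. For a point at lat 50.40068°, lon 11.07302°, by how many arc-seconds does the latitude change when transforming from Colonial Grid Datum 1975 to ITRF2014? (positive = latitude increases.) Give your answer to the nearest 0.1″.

1° of latitude = 110.9 km, so Δφ = 392.0 / 110900 = 0.0035347° = 12.725″.

Δφ = 12.7″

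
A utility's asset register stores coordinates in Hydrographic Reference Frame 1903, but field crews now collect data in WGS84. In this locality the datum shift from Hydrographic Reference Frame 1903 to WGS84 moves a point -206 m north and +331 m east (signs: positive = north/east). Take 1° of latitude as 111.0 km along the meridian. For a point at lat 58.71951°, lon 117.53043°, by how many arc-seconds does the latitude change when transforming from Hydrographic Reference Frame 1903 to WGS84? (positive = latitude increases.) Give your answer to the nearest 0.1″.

1° of latitude = 111.0 km, so Δφ = -206.0 / 111000 = -0.0018559° = -6.681″.

Δφ = -6.7″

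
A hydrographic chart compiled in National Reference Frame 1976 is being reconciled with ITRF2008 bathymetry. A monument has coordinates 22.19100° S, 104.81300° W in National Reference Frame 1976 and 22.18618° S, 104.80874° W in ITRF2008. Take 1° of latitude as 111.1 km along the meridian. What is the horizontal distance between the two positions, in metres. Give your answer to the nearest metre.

692 m

Δφ = -22.18618° − -22.19100° = +0.00482°; Δλ = -104.80874° − -104.81300° = +0.00426°.
ΔN = Δφ × 111100 = 535.5 m; ΔE = Δλ × 111100 × cos(-22.19100°) = +0.00426 × 111100 × 0.925930 = 438.2 m.
Distance = √(ΔE² + ΔN²) = √(438.2² + 535.5²) = 692.0 m.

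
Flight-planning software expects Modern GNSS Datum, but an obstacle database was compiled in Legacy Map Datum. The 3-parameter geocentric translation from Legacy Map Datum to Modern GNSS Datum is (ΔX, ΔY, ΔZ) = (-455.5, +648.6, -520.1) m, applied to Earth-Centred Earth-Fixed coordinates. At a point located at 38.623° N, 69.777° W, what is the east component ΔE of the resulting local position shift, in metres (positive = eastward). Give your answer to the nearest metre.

ΔE = -203 m

The local east axis at (φ, λ) is (−sin λ, cos λ, 0), so ΔE = −sin(-69.777°)·(-455.5) + cos(-69.777°)·648.6 = -203.22 m.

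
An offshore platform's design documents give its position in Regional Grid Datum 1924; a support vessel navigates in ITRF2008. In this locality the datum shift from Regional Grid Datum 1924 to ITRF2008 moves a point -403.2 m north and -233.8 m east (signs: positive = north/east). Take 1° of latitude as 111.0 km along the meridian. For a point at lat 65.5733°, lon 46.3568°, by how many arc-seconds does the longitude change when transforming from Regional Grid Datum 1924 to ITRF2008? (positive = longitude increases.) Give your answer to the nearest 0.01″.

At latitude 65.5733°, cos φ = 0.413529.
1° of longitude at this latitude = 111.0 × cos φ = 45.90 km, so Δλ = -233.8 / 45901.7 = -0.0050935° = -18.337″.

Δλ = -18.34″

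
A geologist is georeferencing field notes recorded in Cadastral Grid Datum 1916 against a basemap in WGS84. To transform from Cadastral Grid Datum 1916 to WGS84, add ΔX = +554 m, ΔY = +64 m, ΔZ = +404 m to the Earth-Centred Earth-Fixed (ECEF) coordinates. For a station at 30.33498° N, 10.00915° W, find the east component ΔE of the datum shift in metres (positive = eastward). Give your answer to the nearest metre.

At φ = 30.33498°, λ = -10.00915°: sin φ = 0.505055, cos φ = 0.863087, sin λ = -0.173805, cos λ = 0.984780.
ΔE = −sin λ·ΔX + cos λ·ΔY = −(-0.173805)·(554) + (0.984780)·(64) = 159.31 m.

ΔE = 159 m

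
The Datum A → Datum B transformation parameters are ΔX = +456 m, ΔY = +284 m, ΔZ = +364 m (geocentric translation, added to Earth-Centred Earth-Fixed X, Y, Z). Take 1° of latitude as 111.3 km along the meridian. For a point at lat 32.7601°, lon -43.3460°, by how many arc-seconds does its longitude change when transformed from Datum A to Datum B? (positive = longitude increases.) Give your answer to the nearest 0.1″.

sin φ = 0.541123, cos φ = 0.840944, sin λ = -0.686402, cos λ = 0.727222.
East component: ΔE = −sin λ·ΔX + cos λ·ΔY = −(-0.686402)(456) + (0.727222)(284) = 519.53 m.
1° of latitude spans 111300 m; at latitude φ, 1° of longitude spans that × cos φ = 93597.0 m, so Δλ = 519.53 / 93597.0 × 3600 = 19.983″.

Δλ = 20.0″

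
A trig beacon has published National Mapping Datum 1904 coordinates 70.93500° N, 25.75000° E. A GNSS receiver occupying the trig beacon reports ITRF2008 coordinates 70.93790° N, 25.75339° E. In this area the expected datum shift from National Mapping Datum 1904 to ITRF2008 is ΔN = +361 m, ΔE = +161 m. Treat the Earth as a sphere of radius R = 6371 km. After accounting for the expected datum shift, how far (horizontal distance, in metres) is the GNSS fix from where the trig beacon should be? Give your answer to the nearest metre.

54 m

Observed coordinate differences: Δφ = +0.00290°, Δλ = +0.00339°.
Converting to metres (1° lat = 111195 m, cos φ = 0.326641): observed ΔN = 322.5 m, observed ΔE = 123.1 m.
Subtracting the expected shift leaves a residual of 322.5 − (361) = -38.5 m north and 123.1 − (161) = -37.9 m east.
Residual distance = √((-38.5)² + (-37.9)²) = 54.0 m.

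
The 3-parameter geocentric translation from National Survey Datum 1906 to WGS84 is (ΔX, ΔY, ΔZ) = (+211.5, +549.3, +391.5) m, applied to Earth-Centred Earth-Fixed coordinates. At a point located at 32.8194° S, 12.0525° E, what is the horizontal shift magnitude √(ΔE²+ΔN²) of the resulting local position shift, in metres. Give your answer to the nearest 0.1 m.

The local east axis at (φ, λ) is (−sin λ, cos λ, 0), so ΔE = −sin(12.0525°)·211.5 + cos(12.0525°)·549.3 = 493.03 m.
The local north axis is (−sin φ cos λ, −sin φ sin λ, cos φ), giving ΔN = 112.105 + 62.166 + 329.010 = 503.28 m.
Horizontal magnitude = √(ΔE² + ΔN²) = √(493.03² + 503.28²) = 704.53 m.

704.5 m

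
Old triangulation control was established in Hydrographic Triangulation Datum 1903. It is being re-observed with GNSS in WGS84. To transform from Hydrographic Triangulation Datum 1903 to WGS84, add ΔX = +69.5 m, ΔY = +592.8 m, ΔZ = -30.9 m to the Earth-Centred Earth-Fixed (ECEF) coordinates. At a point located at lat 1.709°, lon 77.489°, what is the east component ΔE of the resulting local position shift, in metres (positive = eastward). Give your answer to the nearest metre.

ΔE = 61 m

At φ = 1.709°, λ = 77.489°: sin φ = 0.029823, cos φ = 0.999555, sin λ = 0.976254, cos λ = 0.216627.
ΔE = −sin λ·ΔX + cos λ·ΔY = −(0.976254)·(69.5) + (0.216627)·(592.8) = 60.57 m.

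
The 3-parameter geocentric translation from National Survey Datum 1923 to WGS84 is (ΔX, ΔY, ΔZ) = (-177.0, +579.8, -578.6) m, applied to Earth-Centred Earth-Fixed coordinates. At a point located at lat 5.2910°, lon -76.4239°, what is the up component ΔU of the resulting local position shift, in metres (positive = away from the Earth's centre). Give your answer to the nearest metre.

ΔU = -656 m

At φ = 5.2910°, λ = -76.4239°: sin φ = 0.092214, cos φ = 0.995739, sin λ = -0.972059, cos λ = 0.234737.
ΔU = cos φ cos λ·ΔX + cos φ sin λ·ΔY + sin φ·ΔZ = (0.995739)(0.234737)(-177.0) + (0.995739)(-0.972059)(579.8) + (0.092214)(-578.6) = -655.92 m.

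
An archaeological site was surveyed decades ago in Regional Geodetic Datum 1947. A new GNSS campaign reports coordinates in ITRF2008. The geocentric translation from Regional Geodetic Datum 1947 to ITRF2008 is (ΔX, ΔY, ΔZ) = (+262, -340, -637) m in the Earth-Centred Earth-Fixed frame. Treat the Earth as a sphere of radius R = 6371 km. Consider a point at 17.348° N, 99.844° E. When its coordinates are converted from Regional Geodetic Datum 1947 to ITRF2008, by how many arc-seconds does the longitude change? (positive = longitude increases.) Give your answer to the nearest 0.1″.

Δλ = -6.8″

sin φ = 0.298175, cos φ = 0.954511, sin λ = 0.985277, cos λ = -0.170966.
East component: ΔE = −sin λ·ΔX + cos λ·ΔY = −(0.985277)(262) + (-0.170966)(-340) = -200.01 m.
1° of latitude spans πR/180 = 111195 m; at latitude φ, 1° of longitude spans that × cos φ = 106136.8 m, so Δλ = -200.01 / 106136.8 × 3600 = -6.784″.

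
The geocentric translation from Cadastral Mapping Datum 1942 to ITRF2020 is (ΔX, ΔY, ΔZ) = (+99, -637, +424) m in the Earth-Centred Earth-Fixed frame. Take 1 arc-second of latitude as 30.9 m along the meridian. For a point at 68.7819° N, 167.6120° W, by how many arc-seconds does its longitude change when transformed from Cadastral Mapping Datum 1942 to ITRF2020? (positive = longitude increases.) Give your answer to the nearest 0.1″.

sin φ = 0.932210, cos φ = 0.361919, sin λ = -0.214531, cos λ = -0.976717.
East component: ΔE = −sin λ·ΔX + cos λ·ΔY = −(-0.214531)(99) + (-0.976717)(-637) = 643.41 m.
1° of latitude spans 3600 × 30.90 = 111240 m; at latitude φ, 1° of longitude spans that × cos φ = 40259.9 m, so Δλ = 643.41 / 40259.9 × 3600 = 57.533″.

Δλ = 57.5″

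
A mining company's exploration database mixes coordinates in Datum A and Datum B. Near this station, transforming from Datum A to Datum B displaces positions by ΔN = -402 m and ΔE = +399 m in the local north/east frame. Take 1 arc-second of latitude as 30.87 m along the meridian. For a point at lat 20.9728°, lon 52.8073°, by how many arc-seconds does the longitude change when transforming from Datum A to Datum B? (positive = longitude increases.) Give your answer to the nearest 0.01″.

At latitude 20.9728°, cos φ = 0.933750.
1″ of longitude at this latitude = 30.87 × cos φ = 28.8249 m, so Δλ = 399.0 / 28.8249 = 13.842″.

Δλ = 13.84″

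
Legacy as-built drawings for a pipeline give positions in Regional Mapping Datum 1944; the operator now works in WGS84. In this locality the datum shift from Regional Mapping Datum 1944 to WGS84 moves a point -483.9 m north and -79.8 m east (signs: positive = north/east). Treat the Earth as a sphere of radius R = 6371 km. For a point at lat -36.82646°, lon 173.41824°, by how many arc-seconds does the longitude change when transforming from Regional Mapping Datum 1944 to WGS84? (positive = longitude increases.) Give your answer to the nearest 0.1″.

Δλ = -3.2″

At latitude -36.82646°, cos φ = 0.800455.
One radian of longitude at latitude φ spans R cos φ, so Δλ = ΔE / (R cos φ) = -79.8 / (6371000 × 0.800455) = -1.5648e-05 rad = -3.228″.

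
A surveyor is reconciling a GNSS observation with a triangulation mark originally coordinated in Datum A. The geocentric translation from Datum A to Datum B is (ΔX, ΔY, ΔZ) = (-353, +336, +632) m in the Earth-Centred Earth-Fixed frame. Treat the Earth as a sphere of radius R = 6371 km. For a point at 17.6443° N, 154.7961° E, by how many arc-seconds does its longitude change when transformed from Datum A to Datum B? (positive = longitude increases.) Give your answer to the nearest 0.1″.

sin φ = 0.303107, cos φ = 0.952957, sin λ = 0.425841, cos λ = -0.904798.
East component: ΔE = −sin λ·ΔX + cos λ·ΔY = −(0.425841)(-353) + (-0.904798)(336) = -153.69 m.
1° of latitude spans πR/180 = 111195 m; at latitude φ, 1° of longitude spans that × cos φ = 105963.9 m, so Δλ = -153.69 / 105963.9 × 3600 = -5.221″.

Δλ = -5.2″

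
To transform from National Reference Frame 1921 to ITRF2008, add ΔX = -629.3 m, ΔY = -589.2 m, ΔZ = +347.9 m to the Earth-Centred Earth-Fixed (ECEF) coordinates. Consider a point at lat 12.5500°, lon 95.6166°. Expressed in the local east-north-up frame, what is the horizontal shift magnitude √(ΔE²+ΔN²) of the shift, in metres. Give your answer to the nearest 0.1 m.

820.7 m

At φ = 12.5500°, λ = 95.6166°: sin φ = 0.217292, cos φ = 0.976107, sin λ = 0.995199, cos λ = -0.097871.
ΔE = −sin λ·ΔX + cos λ·ΔY = −(0.995199)·(-629.3) + (-0.097871)·(-589.2) = 683.94 m.
ΔN = −sin φ cos λ·ΔX − sin φ sin λ·ΔY + cos φ·ΔZ = −(0.217292)(-0.097871)(-629.3) − (0.217292)(0.995199)(-589.2) + (0.976107)(347.9) = 453.62 m.
Horizontal magnitude = √(ΔE² + ΔN²) = √(683.94² + 453.62²) = 820.70 m.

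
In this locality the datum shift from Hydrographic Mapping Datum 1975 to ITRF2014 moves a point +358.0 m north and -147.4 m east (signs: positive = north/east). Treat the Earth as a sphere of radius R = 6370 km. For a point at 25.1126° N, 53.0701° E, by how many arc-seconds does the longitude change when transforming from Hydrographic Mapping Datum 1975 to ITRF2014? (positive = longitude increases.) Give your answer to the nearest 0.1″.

Δλ = -5.3″

At latitude 25.1126°, cos φ = 0.905475.
One radian of longitude at latitude φ spans R cos φ, so Δλ = ΔE / (R cos φ) = -147.4 / (6370000 × 0.905475) = -2.5555e-05 rad = -5.271″.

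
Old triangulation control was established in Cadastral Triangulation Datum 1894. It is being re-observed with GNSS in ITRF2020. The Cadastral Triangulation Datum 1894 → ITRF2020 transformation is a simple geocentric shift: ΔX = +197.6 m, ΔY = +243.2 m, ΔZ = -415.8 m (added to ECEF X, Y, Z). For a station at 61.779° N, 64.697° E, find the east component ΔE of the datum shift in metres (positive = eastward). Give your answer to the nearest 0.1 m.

At φ = 61.779°, λ = 64.697°: sin φ = 0.881130, cos φ = 0.472874, sin λ = 0.904060, cos λ = 0.427405.
ΔE = −sin λ·ΔX + cos λ·ΔY = −(0.904060)·(197.6) + (0.427405)·(243.2) = -74.70 m.

ΔE = -74.7 m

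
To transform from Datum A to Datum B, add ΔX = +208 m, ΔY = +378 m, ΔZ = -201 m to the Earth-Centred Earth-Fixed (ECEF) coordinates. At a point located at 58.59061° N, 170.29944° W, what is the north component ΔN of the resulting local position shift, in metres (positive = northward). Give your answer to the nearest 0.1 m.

At φ = 58.59061°, λ = -170.29944°: sin φ = 0.853465, cos φ = 0.521150, sin λ = -0.168499, cos λ = -0.985702.
ΔN = −sin φ cos λ·ΔX − sin φ sin λ·ΔY + cos φ·ΔZ = −(0.853465)(-0.985702)(208) − (0.853465)(-0.168499)(378) + (0.521150)(-201) = 124.59 m.

ΔN = 124.6 m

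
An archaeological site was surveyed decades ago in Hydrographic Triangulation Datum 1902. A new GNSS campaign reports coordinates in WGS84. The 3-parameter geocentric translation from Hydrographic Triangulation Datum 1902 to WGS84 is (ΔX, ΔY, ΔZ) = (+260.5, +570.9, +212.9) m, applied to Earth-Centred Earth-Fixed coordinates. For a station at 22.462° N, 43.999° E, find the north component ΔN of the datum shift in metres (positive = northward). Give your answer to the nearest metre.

ΔN = -26 m

At φ = 22.462°, λ = 43.999°: sin φ = 0.382071, cos φ = 0.924133, sin λ = 0.694646, cos λ = 0.719352.
ΔN = −sin φ cos λ·ΔX − sin φ sin λ·ΔY + cos φ·ΔZ = −(0.382071)(0.719352)(260.5) − (0.382071)(0.694646)(570.9) + (0.924133)(212.9) = -26.37 m.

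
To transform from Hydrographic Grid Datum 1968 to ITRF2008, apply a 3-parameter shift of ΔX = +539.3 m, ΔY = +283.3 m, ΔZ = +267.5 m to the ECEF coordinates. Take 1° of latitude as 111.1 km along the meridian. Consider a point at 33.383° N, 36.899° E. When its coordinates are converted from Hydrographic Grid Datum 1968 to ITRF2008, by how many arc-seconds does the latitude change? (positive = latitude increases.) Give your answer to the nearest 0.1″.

Δφ = -3.5″

sin φ = 0.550233, cos φ = 0.835011, sin λ = 0.600406, cos λ = 0.799695.
North component: ΔN = −sin φ cos λ·ΔX − sin φ sin λ·ΔY + cos φ·ΔZ = −(0.550233)(0.799695)(539.3) − (0.550233)(0.600406)(283.3) + (0.835011)(267.5) = -107.53 m.
1° of latitude spans 111100 m, so Δφ = -107.53 / 111100 × 3600 = -3.484″.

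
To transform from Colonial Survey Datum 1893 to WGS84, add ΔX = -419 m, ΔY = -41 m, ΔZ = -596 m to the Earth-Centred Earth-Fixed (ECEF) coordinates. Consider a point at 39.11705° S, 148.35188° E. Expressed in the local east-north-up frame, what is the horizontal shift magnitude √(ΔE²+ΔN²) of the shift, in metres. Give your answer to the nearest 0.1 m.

357.6 m

At φ = -39.11705°, λ = 148.35188°: sin φ = -0.630907, cos φ = 0.775859, sin λ = 0.524701, cos λ = -0.851287.
ΔE = −sin λ·ΔX + cos λ·ΔY = −(0.524701)·(-419) + (-0.851287)·(-41) = 254.75 m.
ΔN = −sin φ cos λ·ΔX − sin φ sin λ·ΔY + cos φ·ΔZ = −(-0.630907)(-0.851287)(-419) − (-0.630907)(0.524701)(-41) + (0.775859)(-596) = -250.95 m.
Horizontal magnitude = √(ΔE² + ΔN²) = √(254.75² + (-250.95)²) = 357.59 m.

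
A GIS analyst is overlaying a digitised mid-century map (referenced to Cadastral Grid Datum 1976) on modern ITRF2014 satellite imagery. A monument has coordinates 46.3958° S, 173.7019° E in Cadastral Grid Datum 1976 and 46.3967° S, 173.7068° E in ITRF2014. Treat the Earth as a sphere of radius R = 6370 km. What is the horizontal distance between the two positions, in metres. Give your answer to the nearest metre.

389 m

Δφ = -46.3967° − -46.3958° = -0.0009°; Δλ = 173.7068° − 173.7019° = +0.0049°.
1° along a meridian = πR/180 = 111177 m.
ΔN = Δφ × 111177 = -100.1 m; ΔE = Δλ × 111177 × cos(-46.3958°) = +0.0049 × 111177 × 0.689673 = 375.7 m.
Distance = √(ΔE² + ΔN²) = √(375.7² + (-100.1)²) = 388.8 m.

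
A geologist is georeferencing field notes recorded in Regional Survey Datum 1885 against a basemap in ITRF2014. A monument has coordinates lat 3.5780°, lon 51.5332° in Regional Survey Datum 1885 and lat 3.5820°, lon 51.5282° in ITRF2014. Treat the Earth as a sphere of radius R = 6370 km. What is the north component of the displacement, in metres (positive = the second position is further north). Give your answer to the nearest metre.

Δφ = 3.5820° − 3.5780° = +0.0040°; Δλ = 51.5282° − 51.5332° = -0.0050°.
1° along a meridian = πR/180 = 111177 m.
ΔN = Δφ × 111177 = 444.7 m; ΔE = Δλ × 111177 × cos(3.5780°) = -0.0050 × 111177 × 0.998051 = -554.8 m.

ΔN = 445 m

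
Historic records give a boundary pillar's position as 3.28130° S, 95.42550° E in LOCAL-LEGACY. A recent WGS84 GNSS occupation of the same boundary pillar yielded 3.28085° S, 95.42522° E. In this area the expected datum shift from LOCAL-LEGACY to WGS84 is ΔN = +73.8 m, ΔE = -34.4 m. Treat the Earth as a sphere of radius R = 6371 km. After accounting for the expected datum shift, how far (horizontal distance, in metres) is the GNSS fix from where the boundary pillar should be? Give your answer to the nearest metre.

24 m

Observed coordinate differences: Δφ = +0.00045°, Δλ = -0.00028°.
Converting to metres (1° lat = 111195 m, cos φ = 0.998361): observed ΔN = 50.0 m, observed ΔE = -31.1 m.
Subtracting the expected shift leaves a residual of 50.0 − (73.8) = -23.8 m north and -31.1 − (-34.4) = 3.3 m east.
Residual distance = √((-23.8)² + 3.3²) = 24.0 m.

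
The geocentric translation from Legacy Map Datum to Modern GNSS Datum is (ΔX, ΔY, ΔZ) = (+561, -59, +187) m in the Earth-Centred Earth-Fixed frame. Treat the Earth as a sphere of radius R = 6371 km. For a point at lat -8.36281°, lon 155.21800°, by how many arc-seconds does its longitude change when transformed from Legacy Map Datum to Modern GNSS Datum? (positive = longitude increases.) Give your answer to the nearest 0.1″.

sin φ = -0.145441, cos φ = 0.989367, sin λ = 0.419167, cos λ = -0.907909.
East component: ΔE = −sin λ·ΔX + cos λ·ΔY = −(0.419167)(561) + (-0.907909)(-59) = -181.59 m.
1° of latitude spans πR/180 = 111195 m; at latitude φ, 1° of longitude spans that × cos φ = 110012.6 m, so Δλ = -181.59 / 110012.6 × 3600 = -5.942″.

Δλ = -5.9″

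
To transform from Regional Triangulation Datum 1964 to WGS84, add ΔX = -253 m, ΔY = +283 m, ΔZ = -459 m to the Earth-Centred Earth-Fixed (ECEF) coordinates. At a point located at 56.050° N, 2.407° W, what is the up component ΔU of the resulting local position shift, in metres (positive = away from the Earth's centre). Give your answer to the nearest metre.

ΔU = -529 m

At φ = 56.050°, λ = -2.407°: sin φ = 0.829525, cos φ = 0.558469, sin λ = -0.041998, cos λ = 0.999118.
ΔU = cos φ cos λ·ΔX + cos φ sin λ·ΔY + sin φ·ΔZ = (0.558469)(0.999118)(-253) + (0.558469)(-0.041998)(283) + (0.829525)(-459) = -528.56 m.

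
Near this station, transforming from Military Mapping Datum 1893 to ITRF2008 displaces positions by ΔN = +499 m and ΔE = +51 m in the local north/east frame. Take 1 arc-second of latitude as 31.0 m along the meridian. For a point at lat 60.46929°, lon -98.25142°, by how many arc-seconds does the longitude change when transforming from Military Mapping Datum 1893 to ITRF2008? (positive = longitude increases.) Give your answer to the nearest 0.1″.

Δλ = 3.3″

At latitude 60.46929°, cos φ = 0.492890.
1″ of longitude at this latitude = 31.00 × cos φ = 15.2796 m, so Δλ = 51.0 / 15.2796 = 3.338″.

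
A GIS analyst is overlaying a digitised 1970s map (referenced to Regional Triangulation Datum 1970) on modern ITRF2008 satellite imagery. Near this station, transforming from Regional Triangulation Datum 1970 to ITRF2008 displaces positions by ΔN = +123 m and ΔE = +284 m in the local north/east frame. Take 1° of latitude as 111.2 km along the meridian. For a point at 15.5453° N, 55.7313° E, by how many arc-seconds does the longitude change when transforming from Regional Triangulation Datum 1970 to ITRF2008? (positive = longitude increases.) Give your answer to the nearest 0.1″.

Δλ = 9.5″

At latitude 15.5453°, cos φ = 0.963419.
1° of longitude at this latitude = 111.2 × cos φ = 107.13 km, so Δλ = 284.0 / 107132.2 = 0.0026509° = 9.543″.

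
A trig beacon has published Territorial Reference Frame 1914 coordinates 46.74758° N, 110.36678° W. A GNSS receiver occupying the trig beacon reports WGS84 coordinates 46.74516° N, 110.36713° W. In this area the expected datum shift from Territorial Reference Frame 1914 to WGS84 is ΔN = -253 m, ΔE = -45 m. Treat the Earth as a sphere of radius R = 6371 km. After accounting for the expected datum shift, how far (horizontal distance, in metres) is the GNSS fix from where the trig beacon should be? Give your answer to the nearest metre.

Observed coordinate differences: Δφ = -0.00242°, Δλ = -0.00035°.
Converting to metres (1° lat = 111195 m, cos φ = 0.685214): observed ΔN = -269.1 m, observed ΔE = -26.7 m.
Subtracting the expected shift leaves a residual of -269.1 − (-253) = -16.1 m north and -26.7 − (-45) = 18.3 m east.
Residual distance = √((-16.1)² + 18.3²) = 24.4 m.

24 m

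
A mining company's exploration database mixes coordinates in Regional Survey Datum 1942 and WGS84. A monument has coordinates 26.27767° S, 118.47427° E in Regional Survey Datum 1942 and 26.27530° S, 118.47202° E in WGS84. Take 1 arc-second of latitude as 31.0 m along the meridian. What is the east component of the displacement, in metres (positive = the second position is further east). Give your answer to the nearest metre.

ΔE = -225 m

Δφ = -26.27530° − -26.27767° = +0.00237°; Δλ = 118.47202° − 118.47427° = -0.00225°.
1° of latitude = 3600 × 31.00 = 111600 m.
ΔN = Δφ × 111600 = 264.5 m; ΔE = Δλ × 111600 × cos(-26.27767°) = -0.00225 × 111600 × 0.896659 = -225.2 m.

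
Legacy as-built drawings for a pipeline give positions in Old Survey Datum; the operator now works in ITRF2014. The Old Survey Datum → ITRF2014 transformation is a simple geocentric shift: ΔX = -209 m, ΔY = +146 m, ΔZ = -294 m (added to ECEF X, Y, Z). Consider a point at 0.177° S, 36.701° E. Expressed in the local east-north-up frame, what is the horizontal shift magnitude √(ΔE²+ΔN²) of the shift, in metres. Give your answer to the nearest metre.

381 m

The local east axis at (φ, λ) is (−sin λ, cos λ, 0), so ΔE = −sin(36.701°)·(-209) + cos(36.701°)·146 = 241.96 m.
The local north axis is (−sin φ cos λ, −sin φ sin λ, cos φ), giving ΔN = -0.518 + 0.270 − 293.999 = -294.25 m.
Horizontal magnitude = √(ΔE² + ΔN²) = √(241.96² + (-294.25)²) = 380.96 m.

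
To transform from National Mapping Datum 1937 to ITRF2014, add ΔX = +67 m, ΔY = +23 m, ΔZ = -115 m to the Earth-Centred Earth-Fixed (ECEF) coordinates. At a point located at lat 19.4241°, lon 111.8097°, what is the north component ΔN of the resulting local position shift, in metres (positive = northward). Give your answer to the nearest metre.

ΔN = -107 m

The local north axis is (−sin φ cos λ, −sin φ sin λ, cos φ), giving ΔN = 8.278 − 7.101 − 108.455 = -107.28 m.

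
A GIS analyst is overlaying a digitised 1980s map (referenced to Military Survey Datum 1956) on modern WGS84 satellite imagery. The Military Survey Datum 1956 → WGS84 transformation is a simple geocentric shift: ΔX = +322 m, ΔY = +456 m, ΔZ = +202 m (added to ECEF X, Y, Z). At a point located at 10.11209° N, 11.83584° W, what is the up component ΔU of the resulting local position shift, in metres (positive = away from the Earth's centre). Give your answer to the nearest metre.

ΔU = 254 m

At φ = 10.11209°, λ = -11.83584°: sin φ = 0.175574, cos φ = 0.984466, sin λ = -0.205108, cos λ = 0.978739.
ΔU = cos φ cos λ·ΔX + cos φ sin λ·ΔY + sin φ·ΔZ = (0.984466)(0.978739)(322) + (0.984466)(-0.205108)(456) + (0.175574)(202) = 253.65 m.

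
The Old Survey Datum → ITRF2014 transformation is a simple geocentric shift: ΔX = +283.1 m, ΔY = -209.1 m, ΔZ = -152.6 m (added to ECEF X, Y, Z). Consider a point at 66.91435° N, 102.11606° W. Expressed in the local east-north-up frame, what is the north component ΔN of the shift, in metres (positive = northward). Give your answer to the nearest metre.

ΔN = -193 m

The local north axis is (−sin φ cos λ, −sin φ sin λ, cos φ), giving ΔN = 54.662 − 188.070 − 59.835 = -193.24 m.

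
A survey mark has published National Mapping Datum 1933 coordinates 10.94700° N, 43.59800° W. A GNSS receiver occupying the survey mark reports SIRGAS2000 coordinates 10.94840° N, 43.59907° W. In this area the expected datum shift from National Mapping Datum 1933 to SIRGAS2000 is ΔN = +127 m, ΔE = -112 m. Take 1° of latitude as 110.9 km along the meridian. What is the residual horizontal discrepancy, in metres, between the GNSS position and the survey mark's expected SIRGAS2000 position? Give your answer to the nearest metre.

29 m

Observed coordinate differences: Δφ = +0.00140°, Δλ = -0.00107°.
Converting to metres (1° lat = 110900 m, cos φ = 0.981803): observed ΔN = 155.3 m, observed ΔE = -116.5 m.
Subtracting the expected shift leaves a residual of 155.3 − (127) = 28.3 m north and -116.5 − (-112) = -4.5 m east.
Residual distance = √(28.3² + (-4.5)²) = 28.6 m.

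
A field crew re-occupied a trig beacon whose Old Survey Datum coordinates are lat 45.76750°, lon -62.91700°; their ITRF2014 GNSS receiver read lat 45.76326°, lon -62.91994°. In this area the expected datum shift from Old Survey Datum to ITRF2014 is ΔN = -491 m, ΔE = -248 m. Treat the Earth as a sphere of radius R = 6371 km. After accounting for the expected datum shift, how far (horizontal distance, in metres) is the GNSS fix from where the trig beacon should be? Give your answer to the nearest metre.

28 m

Observed coordinate differences: Δφ = -0.00424°, Δλ = -0.00294°.
Converting to metres (1° lat = 111195 m, cos φ = 0.697572): observed ΔN = -471.5 m, observed ΔE = -228.0 m.
Subtracting the expected shift leaves a residual of -471.5 − (-491) = 19.5 m north and -228.0 − (-248) = 20.0 m east.
Residual distance = √(19.5² + 20.0²) = 27.9 m.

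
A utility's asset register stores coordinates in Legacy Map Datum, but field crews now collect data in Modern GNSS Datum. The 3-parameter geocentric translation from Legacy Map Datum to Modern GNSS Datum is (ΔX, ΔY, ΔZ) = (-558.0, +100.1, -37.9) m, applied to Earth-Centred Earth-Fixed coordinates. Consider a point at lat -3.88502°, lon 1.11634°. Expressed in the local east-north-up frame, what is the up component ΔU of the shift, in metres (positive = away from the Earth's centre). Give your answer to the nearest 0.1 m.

ΔU = -552.1 m

The local up (radial) axis is (cos φ cos λ, cos φ sin λ, sin φ), giving ΔU = -556.612 + 1.946 + 2.568 = -552.10 m.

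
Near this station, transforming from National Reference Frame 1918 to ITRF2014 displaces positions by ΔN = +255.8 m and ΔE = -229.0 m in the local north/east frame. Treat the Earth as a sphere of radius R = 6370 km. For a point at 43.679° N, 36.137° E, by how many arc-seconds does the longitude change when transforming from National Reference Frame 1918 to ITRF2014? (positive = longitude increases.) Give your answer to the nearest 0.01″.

At latitude 43.679°, cos φ = 0.723220.
One radian of longitude at latitude φ spans R cos φ, so Δλ = ΔE / (R cos φ) = -229.0 / (6370000 × 0.723220) = -4.9708e-05 rad = -10.253″.

Δλ = -10.25″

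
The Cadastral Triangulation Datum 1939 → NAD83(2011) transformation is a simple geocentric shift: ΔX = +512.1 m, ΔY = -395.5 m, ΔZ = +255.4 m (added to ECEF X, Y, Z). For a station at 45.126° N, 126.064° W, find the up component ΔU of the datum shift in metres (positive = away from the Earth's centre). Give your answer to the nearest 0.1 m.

The local up (radial) axis is (cos φ cos λ, cos φ sin λ, sin φ), giving ΔU = -212.700 + 225.569 + 180.992 = 193.86 m.

ΔU = 193.9 m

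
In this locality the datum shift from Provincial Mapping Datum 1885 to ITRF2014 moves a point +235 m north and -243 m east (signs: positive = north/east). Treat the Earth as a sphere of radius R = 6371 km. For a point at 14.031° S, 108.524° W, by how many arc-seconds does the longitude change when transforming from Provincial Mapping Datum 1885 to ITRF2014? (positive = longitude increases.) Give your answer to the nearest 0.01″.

Δλ = -8.11″

At latitude -14.031°, cos φ = 0.970165.
One radian of longitude at latitude φ spans R cos φ, so Δλ = ΔE / (R cos φ) = -243.0 / (6371000 × 0.970165) = -3.9315e-05 rad = -8.109″.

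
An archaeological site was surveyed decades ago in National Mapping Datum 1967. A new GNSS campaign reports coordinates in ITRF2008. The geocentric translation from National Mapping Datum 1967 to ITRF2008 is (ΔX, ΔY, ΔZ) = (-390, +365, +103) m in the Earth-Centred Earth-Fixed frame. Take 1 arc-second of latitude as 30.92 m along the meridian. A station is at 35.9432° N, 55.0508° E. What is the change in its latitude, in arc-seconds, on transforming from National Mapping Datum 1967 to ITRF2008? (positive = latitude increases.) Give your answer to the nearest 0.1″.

Δφ = 1.3″

sin φ = 0.586983, cos φ = 0.809599, sin λ = 0.819660, cos λ = 0.572850.
North component: ΔN = −sin φ cos λ·ΔX − sin φ sin λ·ΔY + cos φ·ΔZ = −(0.586983)(0.572850)(-390) − (0.586983)(0.819660)(365) + (0.809599)(103) = 38.92 m.
1° of latitude spans 3600 × 30.92 = 111312 m, so Δφ = 38.92 / 111312 × 3600 = 1.259″.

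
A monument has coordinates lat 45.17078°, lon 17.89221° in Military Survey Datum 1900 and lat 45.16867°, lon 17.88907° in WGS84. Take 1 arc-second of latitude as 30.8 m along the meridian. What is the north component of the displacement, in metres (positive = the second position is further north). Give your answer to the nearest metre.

ΔN = -234 m

Δφ = 45.16867° − 45.17078° = -0.00211°; Δλ = 17.88907° − 17.89221° = -0.00314°.
1° of latitude = 3600 × 30.80 = 110880 m.
ΔN = Δφ × 110880 = -234.0 m; ΔE = Δλ × 110880 × cos(45.17078°) = -0.00314 × 110880 × 0.704996 = -245.5 m.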